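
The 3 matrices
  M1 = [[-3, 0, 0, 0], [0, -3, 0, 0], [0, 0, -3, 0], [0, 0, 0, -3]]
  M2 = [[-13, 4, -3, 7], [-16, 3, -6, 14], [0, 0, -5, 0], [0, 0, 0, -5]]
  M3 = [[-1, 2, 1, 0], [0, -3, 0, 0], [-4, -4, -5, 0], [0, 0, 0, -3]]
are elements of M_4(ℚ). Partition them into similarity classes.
Characteristic polynomials: χ_{M1} = (x + 3)^4, χ_{M2} = (x + 5)^4, χ_{M3} = (x + 3)^4.

{M1}: invariant factors x + 3, x + 3, x + 3, x + 3.

{M2}: invariant factors x + 5, x + 5, (x + 5)^2.

{M3}: invariant factors x + 3, x + 3, (x + 3)^2.

Matrices are similar if and only if their invariant-factor lists agree; the partition into similarity classes is {M1}, {M2}, {M3}.

3 classes: {M1}, {M2}, {M3}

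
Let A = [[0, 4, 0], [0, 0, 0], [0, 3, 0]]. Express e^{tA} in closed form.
e^{tA} = [[1, 4*t, 0], [0, 1, 0], [0, 3*t, 1]]

A has Jordan form J = [[0, 1, 0], [0, 0, 0], [0, 0, 0]] with A = PJP^{-1}, so e^{tA} = P e^{tJ} P^{-1}.

For a Jordan block J_k(λ), e^{tJ_k(λ)} = e^{λt} · (I + tN + t^2 N^2/2! + ... + t^{k-1} N^{k-1}/(k-1)!) where N is the nilpotent superdiagonal part.

Assembling the blocks and conjugating back gives the entries of e^{tA} as shown above.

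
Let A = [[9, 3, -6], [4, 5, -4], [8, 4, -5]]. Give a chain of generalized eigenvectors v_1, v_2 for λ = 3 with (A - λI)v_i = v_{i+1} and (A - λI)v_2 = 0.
We seek v_1 ∈ ker((A - 3I)^2) \ ker(A - 3I), then set v_{i+1} = (A - 3I) v_i.

One such chain is v_1 = [[4, 3, 5]]^T, v_2 = [[3, 2, 4]]^T. Check: (A - 3I) v_2 = [[0, 0, 0]]^T = 0.

v_1 = [[4, 3, 5]]^T, v_2 = [[3, 2, 4]]^T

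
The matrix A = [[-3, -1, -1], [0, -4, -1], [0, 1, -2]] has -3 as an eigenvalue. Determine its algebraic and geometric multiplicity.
The characteristic polynomial is (x + 3)^3, so the factor x + 3 appears with exponent 3: the algebraic multiplicity is 3.

rank(A + 3I) = 1, so the eigenspace has dimension 3 - 1 = 2: the geometric multiplicity is 2.

Since 2 < 3, A is not diagonalizable.

algebraic multiplicity 3, geometric multiplicity 2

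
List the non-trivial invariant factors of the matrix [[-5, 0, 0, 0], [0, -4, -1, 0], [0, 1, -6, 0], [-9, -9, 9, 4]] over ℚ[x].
x + 5, (x - 4)(x + 5)^2

The Jordan structure of A has elementary divisors (x + 5)^2, (x + 5), (x - 4). Arranging the block sizes at each eigenvalue in decreasing order and taking row products gives the invariant factors.

Invariant factors (smallest first, each dividing the next): x + 5, (x - 4)(x + 5)^2.

Check: the last factor (x - 4)(x + 5)^2 is the minimal polynomial, and the product (x - 4)(x + 5)^3 is the characteristic polynomial.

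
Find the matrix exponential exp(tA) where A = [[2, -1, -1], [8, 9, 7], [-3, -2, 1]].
e^{tA} = [[(-t^2 - 4*t + 2)*e^{4*t}/2, t*(-t - 2)*e^{4*t}/2, -t*(t + 1)*e^{4*t}], [t*(3*t + 16)*e^{4*t}/2, (3*t^2 + 10*t + 2)*e^{4*t}/2, t*(3*t + 7)*e^{4*t}], [t*(-t - 6)*e^{4*t}/2, t*(-t - 4)*e^{4*t}/2, (-t^2 - 3*t + 1)*e^{4*t}]]

A has Jordan form J = [[4, 1, 0], [0, 4, 1], [0, 0, 4]] with A = PJP^{-1}, so e^{tA} = P e^{tJ} P^{-1}.

For a Jordan block J_k(λ), e^{tJ_k(λ)} = e^{λt} · (I + tN + t^2 N^2/2! + ... + t^{k-1} N^{k-1}/(k-1)!) where N is the nilpotent superdiagonal part.

Assembling the blocks and conjugating back gives the entries of e^{tA} as shown above.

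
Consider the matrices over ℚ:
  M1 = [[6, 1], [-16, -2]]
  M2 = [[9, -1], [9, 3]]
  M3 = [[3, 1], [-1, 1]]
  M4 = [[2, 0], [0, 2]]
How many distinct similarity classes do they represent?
3 classes: {M1, M3}, {M2}, {M4}

Characteristic polynomials: χ_{M1} = (x - 2)^2, χ_{M2} = (x - 6)^2, χ_{M3} = (x - 2)^2, χ_{M4} = (x - 2)^2.

{M1, M3}: invariant factors (x - 2)^2.

{M2}: invariant factors (x - 6)^2.

{M4}: invariant factors x - 2, x - 2.

Matrices are similar if and only if their invariant-factor lists agree; the partition into similarity classes is {M1, M3}, {M2}, {M4}.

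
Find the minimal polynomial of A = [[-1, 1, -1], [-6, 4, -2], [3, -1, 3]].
m_A(x) = (x - 2)^2

The characteristic polynomial factors as (x - 2)^3. The minimal polynomial is ∏(x - λ)^{k_λ} where k_λ is the size of the largest Jordan block at λ.

For λ = 2: rank(A - 2I) = 1, and the largest Jordan block has size 2 (the smallest k with rank((A - 2I)^k) = rank((A - 2I)^(k+1))).

So m_A(x) = (x - 2)^2.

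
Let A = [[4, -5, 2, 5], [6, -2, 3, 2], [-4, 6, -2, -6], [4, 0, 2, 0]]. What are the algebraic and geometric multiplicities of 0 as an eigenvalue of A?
algebraic multiplicity 4, geometric multiplicity 2

The characteristic polynomial is x^4, so the factor x appears with exponent 4: the algebraic multiplicity is 4.

rank(A) = 2, so the eigenspace has dimension 4 - 2 = 2: the geometric multiplicity is 2.

Since 2 < 4, A is not diagonalizable.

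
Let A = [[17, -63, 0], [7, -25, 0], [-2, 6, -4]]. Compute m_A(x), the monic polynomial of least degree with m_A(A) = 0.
The characteristic polynomial factors as (x + 4)^3. The minimal polynomial is ∏(x - λ)^{k_λ} where k_λ is the size of the largest Jordan block at λ.

For λ = -4: rank(A + 4I) = 1, and the largest Jordan block has size 2 (the smallest k with rank((A + 4I)^k) = rank((A + 4I)^(k+1))).

So m_A(x) = (x + 4)^2.

m_A(x) = (x + 4)^2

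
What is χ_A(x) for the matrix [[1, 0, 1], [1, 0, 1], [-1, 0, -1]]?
χ_A(x) = x^3

xI - A = [[x - 1, 0, -1], [-1, x, -1], [1, 0, x + 1]].

Expanding det(xI - A) along the first row:
det(xI - A) = + (x - 1)·det([[x, -1], [0, x + 1]]) - (0)·det([[-1, -1], [1, x + 1]]) + (-1)·det([[-1, x], [1, 0]]).

Evaluating gives χ_A(x) = x^3.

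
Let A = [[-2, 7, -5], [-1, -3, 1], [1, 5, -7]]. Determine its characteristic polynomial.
χ_A(x) = (x + 4)^3

xI - A = [[x + 2, -7, 5], [1, x + 3, -1], [-1, -5, x + 7]].

Expanding det(xI - A) along the first row:
det(xI - A) = + (x + 2)·det([[x + 3, -1], [-5, x + 7]]) - (-7)·det([[1, -1], [-1, x + 7]]) + (5)·det([[1, x + 3], [-1, -5]]).

Evaluating gives χ_A(x) = x^3 + 12x^2 + 48x + 64 = (x + 4)^3.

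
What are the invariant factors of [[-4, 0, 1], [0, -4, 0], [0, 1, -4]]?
The Jordan structure of A has elementary divisors (x + 4)^3. Arranging the block sizes at each eigenvalue in decreasing order and taking row products gives the invariant factors.

Invariant factors (smallest first, each dividing the next): (x + 4)^3.

Check: the last factor (x + 4)^3 is the minimal polynomial, and the product (x + 4)^3 is the characteristic polynomial.

(x + 4)^3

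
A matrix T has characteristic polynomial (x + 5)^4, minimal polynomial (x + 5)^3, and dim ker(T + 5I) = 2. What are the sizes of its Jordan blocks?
λ = -5: algebraic multiplicity 4 (exponent in χ_T), largest block size 3 (exponent in m_T), 2 blocks (geometric multiplicity). These force block sizes [3, 1].

Jordan blocks: (-5, 3), (-5, 1)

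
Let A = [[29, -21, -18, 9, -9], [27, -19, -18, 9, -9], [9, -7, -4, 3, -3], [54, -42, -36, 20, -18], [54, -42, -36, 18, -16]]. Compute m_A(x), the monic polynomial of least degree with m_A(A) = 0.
m_A(x) = (x - 2)^2

The characteristic polynomial factors as (x - 2)^5. The minimal polynomial is ∏(x - λ)^{k_λ} where k_λ is the size of the largest Jordan block at λ.

For λ = 2: rank(A - 2I) = 1, and the largest Jordan block has size 2 (the smallest k with rank((A - 2I)^k) = rank((A - 2I)^(k+1))).

So m_A(x) = (x - 2)^2.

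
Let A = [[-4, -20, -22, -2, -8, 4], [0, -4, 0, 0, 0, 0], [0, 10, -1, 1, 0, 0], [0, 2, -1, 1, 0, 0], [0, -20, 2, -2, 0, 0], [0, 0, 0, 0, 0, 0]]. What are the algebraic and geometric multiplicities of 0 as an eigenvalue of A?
algebraic multiplicity 4, geometric multiplicity 3

The characteristic polynomial is x^4(x + 4)^2, so the factor x appears with exponent 4: the algebraic multiplicity is 4.

rank(A) = 3, so the eigenspace has dimension 6 - 3 = 3: the geometric multiplicity is 3.

Since 3 < 4, A is not diagonalizable.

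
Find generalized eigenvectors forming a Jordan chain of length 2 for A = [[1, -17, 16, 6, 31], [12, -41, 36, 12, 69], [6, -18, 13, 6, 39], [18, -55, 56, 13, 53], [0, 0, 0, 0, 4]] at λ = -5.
v_1 = [[1, 1, 0, 2, 0]]^T, v_2 = [[1, 0, 0, -1, 0]]^T

We seek v_1 ∈ ker((A + 5I)^2) \ ker(A + 5I), then set v_{i+1} = (A + 5I) v_i.

One such chain is v_1 = [[1, 1, 0, 2, 0]]^T, v_2 = [[1, 0, 0, -1, 0]]^T. Check: (A + 5I) v_2 = [[0, 0, 0, 0, 0]]^T = 0.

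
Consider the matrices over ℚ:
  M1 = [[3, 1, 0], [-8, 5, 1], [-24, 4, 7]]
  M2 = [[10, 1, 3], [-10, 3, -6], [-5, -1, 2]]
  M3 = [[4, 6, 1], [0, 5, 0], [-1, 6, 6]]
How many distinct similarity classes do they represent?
2 classes: {M1}, {M2, M3}

Characteristic polynomials: χ_{M1} = (x - 5)^3, χ_{M2} = (x - 5)^3, χ_{M3} = (x - 5)^3.

{M1}: invariant factors (x - 5)^3.

{M2, M3}: invariant factors x - 5, (x - 5)^2.

Matrices are similar if and only if their invariant-factor lists agree; the partition into similarity classes is {M1}, {M2, M3}.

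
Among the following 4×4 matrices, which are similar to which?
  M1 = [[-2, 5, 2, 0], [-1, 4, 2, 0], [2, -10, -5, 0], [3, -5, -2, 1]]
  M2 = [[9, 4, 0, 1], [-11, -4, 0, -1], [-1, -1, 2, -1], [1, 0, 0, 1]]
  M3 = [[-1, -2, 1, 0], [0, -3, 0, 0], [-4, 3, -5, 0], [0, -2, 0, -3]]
3 classes: {M1}, {M2}, {M3}

Characteristic polynomials: χ_{M1} = (x - 1)(x + 1)^3, χ_{M2} = (x - 2)^4, χ_{M3} = (x + 3)^4.

{M1}: invariant factors x + 1, (x - 1)(x + 1)^2.

{M2}: invariant factors x - 2, (x - 2)^3.

{M3}: invariant factors x + 3, (x + 3)^3.

Matrices are similar if and only if their invariant-factor lists agree; the partition into similarity classes is {M1}, {M2}, {M3}.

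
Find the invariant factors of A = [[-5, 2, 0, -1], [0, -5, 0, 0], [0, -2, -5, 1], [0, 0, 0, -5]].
x + 5, x + 5, (x + 5)^2

The Jordan structure of A has elementary divisors (x + 5)^2, (x + 5), (x + 5). Arranging the block sizes at each eigenvalue in decreasing order and taking row products gives the invariant factors.

Invariant factors (smallest first, each dividing the next): x + 5, x + 5, (x + 5)^2.

Check: the last factor (x + 5)^2 is the minimal polynomial, and the product (x + 5)^4 is the characteristic polynomial.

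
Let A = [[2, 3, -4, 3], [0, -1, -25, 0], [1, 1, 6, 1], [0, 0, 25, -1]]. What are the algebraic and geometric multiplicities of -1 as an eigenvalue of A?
algebraic multiplicity 2, geometric multiplicity 2

The characteristic polynomial is (x - 4)^2(x + 1)^2, so the factor x + 1 appears with exponent 2: the algebraic multiplicity is 2.

rank(A + I) = 2, so the eigenspace has dimension 4 - 2 = 2: the geometric multiplicity is 2.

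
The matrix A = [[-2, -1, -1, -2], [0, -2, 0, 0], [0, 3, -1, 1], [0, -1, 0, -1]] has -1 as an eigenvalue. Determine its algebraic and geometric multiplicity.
The characteristic polynomial is (x + 1)^2(x + 2)^2, so the factor x + 1 appears with exponent 2: the algebraic multiplicity is 2.

rank(A + I) = 3, so the eigenspace has dimension 4 - 3 = 1: the geometric multiplicity is 1.

Since 1 < 2, A is not diagonalizable.

algebraic multiplicity 2, geometric multiplicity 1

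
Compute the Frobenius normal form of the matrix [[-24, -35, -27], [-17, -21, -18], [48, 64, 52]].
R = [[0, 0, 20], [1, 0, -17], [0, 1, 7]]

The invariant factors of A (the non-unit diagonal entries of the Smith normal form of xI - A over ℚ[x]) are (x - 4)(x^2 - 3x + 5), each dividing the next. The characteristic polynomial is their product, (x - 4)(x^2 - 3x + 5).

The rational canonical form is the block-diagonal matrix of companion matrices C(f_i):
R = [[0, 0, 20], [1, 0, -17], [0, 1, 7]].

Note the characteristic polynomial does not split into linear factors over ℚ, so A has no Jordan form over ℚ; the rational canonical form exists over any field.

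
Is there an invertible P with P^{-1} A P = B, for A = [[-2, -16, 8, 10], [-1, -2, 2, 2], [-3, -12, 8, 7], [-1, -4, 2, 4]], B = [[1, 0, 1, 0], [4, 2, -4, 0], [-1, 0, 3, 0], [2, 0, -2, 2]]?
Both have characteristic polynomial (x - 2)^4, but the minimal polynomial of A is (x - 2)^3 while the minimal polynomial of B is (x - 2)^2. The minimal polynomial is a similarity invariant, so A and B are not similar.

No.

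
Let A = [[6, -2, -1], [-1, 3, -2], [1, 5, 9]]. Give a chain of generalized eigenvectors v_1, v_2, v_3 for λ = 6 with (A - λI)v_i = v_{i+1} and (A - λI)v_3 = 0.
v_1 = [[2, 0, -1]]^T, v_2 = [[1, 0, -1]]^T, v_3 = [[1, 1, -2]]^T

We seek v_1 ∈ ker((A - 6I)^3) \ ker((A - 6I)^2), then set v_{i+1} = (A - 6I) v_i.

One such chain is v_1 = [[2, 0, -1]]^T, v_2 = [[1, 0, -1]]^T, v_3 = [[1, 1, -2]]^T. Check: (A - 6I) v_3 = [[0, 0, 0]]^T = 0.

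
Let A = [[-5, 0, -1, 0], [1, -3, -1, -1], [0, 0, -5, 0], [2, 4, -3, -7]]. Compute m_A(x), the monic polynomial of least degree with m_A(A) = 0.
m_A(x) = (x + 5)^2

The characteristic polynomial factors as (x + 5)^4. The minimal polynomial is ∏(x - λ)^{k_λ} where k_λ is the size of the largest Jordan block at λ.

For λ = -5: rank(A + 5I) = 2, and the largest Jordan block has size 2 (the smallest k with rank((A + 5I)^k) = rank((A + 5I)^(k+1))).

So m_A(x) = (x + 5)^2.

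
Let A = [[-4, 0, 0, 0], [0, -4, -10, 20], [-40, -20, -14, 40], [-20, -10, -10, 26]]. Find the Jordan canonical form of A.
J = [[-4, 0, 0, 0], [0, -4, 0, 0], [0, 0, 6, 0], [0, 0, 0, 6]]

The characteristic polynomial is det(xI - A) = (x - 6)^2(x + 4)^2, so the eigenvalues are -4 (algebraic multiplicity 2), 6 (algebraic multiplicity 2).

For λ = -4: rank(A + 4I) = 2. The eigenspace has dimension 4 - 2 = 2, so there are 2 Jordan blocks; the rank sequence gives block sizes [1, 1].

For λ = 6: rank(A - 6I) = 2. The eigenspace has dimension 4 - 2 = 2, so there are 2 Jordan blocks; the rank sequence gives block sizes [1, 1].

Assembling the blocks gives the Jordan form J above.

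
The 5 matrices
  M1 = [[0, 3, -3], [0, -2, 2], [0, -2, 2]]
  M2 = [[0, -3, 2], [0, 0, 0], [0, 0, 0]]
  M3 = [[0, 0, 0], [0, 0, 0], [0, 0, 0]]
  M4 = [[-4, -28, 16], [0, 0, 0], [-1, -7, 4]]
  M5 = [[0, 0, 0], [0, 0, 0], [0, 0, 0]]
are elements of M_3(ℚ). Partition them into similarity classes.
Characteristic polynomials: χ_{M1} = x^3, χ_{M2} = x^3, χ_{M3} = x^3, χ_{M4} = x^3, χ_{M5} = x^3.

{M1, M2, M4}: invariant factors x, x^2.

{M3, M5}: invariant factors x, x, x.

Matrices are similar if and only if their invariant-factor lists agree; the partition into similarity classes is {M1, M2, M4}, {M3, M5}.

2 classes: {M1, M2, M4}, {M3, M5}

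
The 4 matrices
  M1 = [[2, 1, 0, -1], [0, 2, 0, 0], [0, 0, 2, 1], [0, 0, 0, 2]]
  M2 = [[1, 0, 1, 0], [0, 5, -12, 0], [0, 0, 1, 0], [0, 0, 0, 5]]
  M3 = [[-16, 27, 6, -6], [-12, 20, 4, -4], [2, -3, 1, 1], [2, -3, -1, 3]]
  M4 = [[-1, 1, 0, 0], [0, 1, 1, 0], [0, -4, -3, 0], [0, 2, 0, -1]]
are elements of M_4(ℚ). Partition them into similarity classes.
Characteristic polynomials: χ_{M1} = (x - 2)^4, χ_{M2} = (x - 5)^2(x - 1)^2, χ_{M3} = (x - 2)^4, χ_{M4} = (x + 1)^4.

{M1, M3}: invariant factors (x - 2)^2, (x - 2)^2.

{M2}: invariant factors x - 5, (x - 5)(x - 1)^2.

{M4}: invariant factors x + 1, (x + 1)^3.

Matrices are similar if and only if their invariant-factor lists agree; the partition into similarity classes is {M1, M3}, {M2}, {M4}.

3 classes: {M1, M3}, {M2}, {M4}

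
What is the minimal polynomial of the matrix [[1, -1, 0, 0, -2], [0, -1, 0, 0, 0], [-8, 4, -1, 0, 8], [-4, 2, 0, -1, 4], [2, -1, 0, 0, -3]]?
The characteristic polynomial factors as (x + 1)^5. The minimal polynomial is ∏(x - λ)^{k_λ} where k_λ is the size of the largest Jordan block at λ.

For λ = -1: rank(A + I) = 1, and the largest Jordan block has size 2 (the smallest k with rank((A + I)^k) = rank((A + I)^(k+1))).

So m_A(x) = (x + 1)^2.

m_A(x) = (x + 1)^2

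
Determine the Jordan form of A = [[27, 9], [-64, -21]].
The characteristic polynomial is det(xI - A) = (x - 3)^2, so the eigenvalues are 3 (algebraic multiplicity 2).

For λ = 3: rank(A - 3I) = 1, rank((A - 3I)^2) = 0. The eigenspace has dimension 2 - 1 = 1, so there is 1 Jordan block; the rank sequence gives block sizes [2].

Assembling the blocks gives the Jordan form J above.

J = [[3, 1], [0, 3]]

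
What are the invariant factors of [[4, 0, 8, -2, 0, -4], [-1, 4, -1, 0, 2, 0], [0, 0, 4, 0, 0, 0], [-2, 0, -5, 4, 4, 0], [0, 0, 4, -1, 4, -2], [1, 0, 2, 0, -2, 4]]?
x - 4, (x - 4)^2, (x - 4)^3

The Jordan structure of A has elementary divisors (x - 4)^3, (x - 4)^2, (x - 4). Arranging the block sizes at each eigenvalue in decreasing order and taking row products gives the invariant factors.

Invariant factors (smallest first, each dividing the next): x - 4, (x - 4)^2, (x - 4)^3.

Check: the last factor (x - 4)^3 is the minimal polynomial, and the product (x - 4)^6 is the characteristic polynomial.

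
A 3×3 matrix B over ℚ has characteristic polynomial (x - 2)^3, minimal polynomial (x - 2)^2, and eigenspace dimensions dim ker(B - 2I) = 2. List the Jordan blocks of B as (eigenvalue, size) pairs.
Jordan blocks: (2, 2), (2, 1)

λ = 2: algebraic multiplicity 3 (exponent in χ_B), largest block size 2 (exponent in m_B), 2 blocks (geometric multiplicity). These force block sizes [2, 1].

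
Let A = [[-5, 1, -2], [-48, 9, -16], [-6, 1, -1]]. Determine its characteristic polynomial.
χ_A(x) = (x - 1)^3

xI - A = [[x + 5, -1, 2], [48, x - 9, 16], [6, -1, x + 1]].

Expanding det(xI - A) along the first row:
det(xI - A) = + (x + 5)·det([[x - 9, 16], [-1, x + 1]]) - (-1)·det([[48, 16], [6, x + 1]]) + (2)·det([[48, x - 9], [6, -1]]).

Evaluating gives χ_A(x) = x^3 - 3x^2 + 3x - 1 = (x - 1)^3.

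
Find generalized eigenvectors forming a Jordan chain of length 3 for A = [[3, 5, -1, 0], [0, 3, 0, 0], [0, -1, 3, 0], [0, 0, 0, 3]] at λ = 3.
We seek v_1 ∈ ker((A - 3I)^3) \ ker((A - 3I)^2), then set v_{i+1} = (A - 3I) v_i.

One such chain is v_1 = [[-2, 1, 4, 0]]^T, v_2 = [[1, 0, -1, 0]]^T, v_3 = [[1, 0, 0, 0]]^T. Check: (A - 3I) v_3 = [[0, 0, 0, 0]]^T = 0.

v_1 = [[-2, 1, 4, 0]]^T, v_2 = [[1, 0, -1, 0]]^T, v_3 = [[1, 0, 0, 0]]^T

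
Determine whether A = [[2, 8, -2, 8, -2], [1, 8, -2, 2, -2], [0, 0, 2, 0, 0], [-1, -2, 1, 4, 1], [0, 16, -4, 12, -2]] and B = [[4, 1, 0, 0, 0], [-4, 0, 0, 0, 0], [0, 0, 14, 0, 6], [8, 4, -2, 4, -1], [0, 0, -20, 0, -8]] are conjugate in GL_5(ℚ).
Yes.

Two matrices over a field are similar if and only if they have the same invariant factors.

Both A and B have characteristic polynomial (x - 4)^2(x - 2)^3 and minimal polynomial (x - 4)^2(x - 2)^2. Computing further, both have invariant factors x - 2, (x - 4)^2(x - 2)^2. Hence A and B are similar.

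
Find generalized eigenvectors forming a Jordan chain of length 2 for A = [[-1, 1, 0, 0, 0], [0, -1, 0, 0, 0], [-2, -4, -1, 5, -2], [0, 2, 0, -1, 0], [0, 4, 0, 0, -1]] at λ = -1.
We seek v_1 ∈ ker((A + I)^2) \ ker(A + I), then set v_{i+1} = (A + I) v_i.

One such chain is v_1 = [[0, 1, 0, 0, -1]]^T, v_2 = [[1, 0, -2, 2, 4]]^T. Check: (A + I) v_2 = [[0, 0, 0, 0, 0]]^T = 0.

v_1 = [[0, 1, 0, 0, -1]]^T, v_2 = [[1, 0, -2, 2, 4]]^T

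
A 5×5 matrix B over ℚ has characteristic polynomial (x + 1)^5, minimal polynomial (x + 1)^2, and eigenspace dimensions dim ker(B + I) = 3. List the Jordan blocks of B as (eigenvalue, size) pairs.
Jordan blocks: (-1, 2), (-1, 2), (-1, 1)

λ = -1: algebraic multiplicity 5 (exponent in χ_B), largest block size 2 (exponent in m_B), 3 blocks (geometric multiplicity). These force block sizes [2, 2, 1].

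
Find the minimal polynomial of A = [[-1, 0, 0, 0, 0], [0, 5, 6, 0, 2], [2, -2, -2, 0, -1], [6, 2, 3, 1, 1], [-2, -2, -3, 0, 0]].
m_A(x) = (x - 1)^2(x + 1)

The characteristic polynomial factors as (x - 1)^4(x + 1). The minimal polynomial is ∏(x - λ)^{k_λ} where k_λ is the size of the largest Jordan block at λ.

For λ = -1: rank(A + I) = 4, and the largest Jordan block has size 1 (the smallest k with rank((A + I)^k) = rank((A + I)^(k+1))).
For λ = 1: rank(A - I) = 2, and the largest Jordan block has size 2 (the smallest k with rank((A - I)^k) = rank((A - I)^(k+1))).

So m_A(x) = (x - 1)^2(x + 1).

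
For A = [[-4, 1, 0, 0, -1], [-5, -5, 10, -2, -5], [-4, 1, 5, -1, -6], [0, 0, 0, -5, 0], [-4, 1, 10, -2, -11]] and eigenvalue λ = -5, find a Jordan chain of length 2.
We seek v_1 ∈ ker((A + 5I)^2) \ ker(A + 5I), then set v_{i+1} = (A + 5I) v_i.

One such chain is v_1 = [[0, -3, -2, -1, -4]]^T, v_2 = [[1, 2, 2, 0, 3]]^T. Check: (A + 5I) v_2 = [[0, 0, 0, 0, 0]]^T = 0.

v_1 = [[0, -3, -2, -1, -4]]^T, v_2 = [[1, 2, 2, 0, 3]]^T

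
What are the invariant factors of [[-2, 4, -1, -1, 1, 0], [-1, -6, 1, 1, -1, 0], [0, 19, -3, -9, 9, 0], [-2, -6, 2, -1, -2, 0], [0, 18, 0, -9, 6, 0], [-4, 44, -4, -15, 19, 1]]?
x + 3, (x - 6)(x - 1)(x + 3)^3

The Jordan structure of A has elementary divisors (x + 3)^3, (x + 3), (x - 1), (x - 6). Arranging the block sizes at each eigenvalue in decreasing order and taking row products gives the invariant factors.

Invariant factors (smallest first, each dividing the next): x + 3, (x - 6)(x - 1)(x + 3)^3.

Check: the last factor (x - 6)(x - 1)(x + 3)^3 is the minimal polynomial, and the product (x - 6)(x - 1)(x + 3)^4 is the characteristic polynomial.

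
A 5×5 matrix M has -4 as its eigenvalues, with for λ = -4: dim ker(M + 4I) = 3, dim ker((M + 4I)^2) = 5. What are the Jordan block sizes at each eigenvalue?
λ = -4: successive nullity increments [3, 2] count blocks of size ≥ k; block sizes are [2, 2, 1].

Jordan blocks: (-4, 2), (-4, 2), (-4, 1)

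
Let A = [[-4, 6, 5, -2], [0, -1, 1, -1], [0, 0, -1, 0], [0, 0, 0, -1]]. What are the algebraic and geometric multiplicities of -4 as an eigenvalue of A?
algebraic multiplicity 1, geometric multiplicity 1

The characteristic polynomial is (x + 1)^3(x + 4), so the factor x + 4 appears with exponent 1: the algebraic multiplicity is 1.

rank(A + 4I) = 3, so the eigenspace has dimension 4 - 3 = 1: the geometric multiplicity is 1.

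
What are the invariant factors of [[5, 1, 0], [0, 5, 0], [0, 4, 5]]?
x - 5, (x - 5)^2

The Jordan structure of A has elementary divisors (x - 5)^2, (x - 5). Arranging the block sizes at each eigenvalue in decreasing order and taking row products gives the invariant factors.

Invariant factors (smallest first, each dividing the next): x - 5, (x - 5)^2.

Check: the last factor (x - 5)^2 is the minimal polynomial, and the product (x - 5)^3 is the characteristic polynomial.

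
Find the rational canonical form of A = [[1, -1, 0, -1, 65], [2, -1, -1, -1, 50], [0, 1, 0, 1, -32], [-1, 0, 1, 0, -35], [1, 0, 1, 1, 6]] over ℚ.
The invariant factors of A (the non-unit diagonal entries of the Smith normal form of xI - A over ℚ[x]) are (x - 2)(x^2 - 2x - 5)^2, each dividing the next. The characteristic polynomial is their product, (x - 2)(x^2 - 2x - 5)^2.

The rational canonical form is the block-diagonal matrix of companion matrices C(f_i):
R = [[0, 0, 0, 0, 50], [1, 0, 0, 0, 15], [0, 1, 0, 0, -32], [0, 0, 1, 0, -2], [0, 0, 0, 1, 6]].

Note the characteristic polynomial does not split into linear factors over ℚ, so A has no Jordan form over ℚ; the rational canonical form exists over any field.

R = [[0, 0, 0, 0, 50], [1, 0, 0, 0, 15], [0, 1, 0, 0, -32], [0, 0, 1, 0, -2], [0, 0, 0, 1, 6]]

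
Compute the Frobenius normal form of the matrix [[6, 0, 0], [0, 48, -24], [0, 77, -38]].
The invariant factors of A (the non-unit diagonal entries of the Smith normal form of xI - A over ℚ[x]) are x - 6, (x - 6)(x - 4), each dividing the next. The characteristic polynomial is their product, (x - 6)^2(x - 4).

The rational canonical form is the block-diagonal matrix of companion matrices C(f_i):
R = [[6, 0, 0], [0, 0, -24], [0, 1, 10]].

R = [[6, 0, 0], [0, 0, -24], [0, 1, 10]]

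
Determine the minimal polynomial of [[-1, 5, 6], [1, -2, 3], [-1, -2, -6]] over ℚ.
The characteristic polynomial factors as (x + 3)^3. The minimal polynomial is ∏(x - λ)^{k_λ} where k_λ is the size of the largest Jordan block at λ.

For λ = -3: rank(A + 3I) = 2, and the largest Jordan block has size 3 (the smallest k with rank((A + 3I)^k) = rank((A + 3I)^(k+1))).

So m_A(x) = (x + 3)^3.

m_A(x) = (x + 3)^3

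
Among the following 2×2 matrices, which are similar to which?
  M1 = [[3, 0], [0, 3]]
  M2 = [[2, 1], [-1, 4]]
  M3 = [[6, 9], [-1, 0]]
2 classes: {M1}, {M2, M3}

Characteristic polynomials: χ_{M1} = (x - 3)^2, χ_{M2} = (x - 3)^2, χ_{M3} = (x - 3)^2.

{M1}: invariant factors x - 3, x - 3.

{M2, M3}: invariant factors (x - 3)^2.

Matrices are similar if and only if their invariant-factor lists agree; the partition into similarity classes is {M1}, {M2, M3}.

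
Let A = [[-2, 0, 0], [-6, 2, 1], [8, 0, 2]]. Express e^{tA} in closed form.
e^{tA} = [[e^{-2*t}, 0, 0], [2*((t - 1)*e^{4*t} + 1)*e^{-2*t}, e^{2*t}, t*e^{2*t}], [4*sinh(2*t), 0, e^{2*t}]]

A has Jordan form J = [[-2, 0, 0], [0, 2, 1], [0, 0, 2]] with A = PJP^{-1}, so e^{tA} = P e^{tJ} P^{-1}.

For a Jordan block J_k(λ), e^{tJ_k(λ)} = e^{λt} · (I + tN + t^2 N^2/2! + ... + t^{k-1} N^{k-1}/(k-1)!) where N is the nilpotent superdiagonal part.

Assembling the blocks and conjugating back gives the entries of e^{tA} as shown above.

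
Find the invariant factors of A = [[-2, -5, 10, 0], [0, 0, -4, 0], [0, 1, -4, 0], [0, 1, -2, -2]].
x + 2, x + 2, (x + 2)^2

The Jordan structure of A has elementary divisors (x + 2)^2, (x + 2), (x + 2). Arranging the block sizes at each eigenvalue in decreasing order and taking row products gives the invariant factors.

Invariant factors (smallest first, each dividing the next): x + 2, x + 2, (x + 2)^2.

Check: the last factor (x + 2)^2 is the minimal polynomial, and the product (x + 2)^4 is the characteristic polynomial.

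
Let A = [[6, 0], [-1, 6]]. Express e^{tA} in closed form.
A has Jordan form J = [[6, 1], [0, 6]] with A = PJP^{-1}, so e^{tA} = P e^{tJ} P^{-1}.

For a Jordan block J_k(λ), e^{tJ_k(λ)} = e^{λt} · (I + tN + t^2 N^2/2! + ... + t^{k-1} N^{k-1}/(k-1)!) where N is the nilpotent superdiagonal part.

Assembling the blocks and conjugating back gives the entries of e^{tA} as shown above.

e^{tA} = [[e^{6*t}, 0], [-t*e^{6*t}, e^{6*t}]]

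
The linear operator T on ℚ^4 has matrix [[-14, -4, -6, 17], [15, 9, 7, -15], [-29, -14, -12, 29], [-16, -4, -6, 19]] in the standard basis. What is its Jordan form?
J = [[-5, 0, 0, 0], [0, 2, 1, 0], [0, 0, 2, 0], [0, 0, 0, 3]]

The characteristic polynomial is det(xI - A) = (x - 3)(x - 2)^2(x + 5), so the eigenvalues are -5 (algebraic multiplicity 1), 2 (algebraic multiplicity 2), 3 (algebraic multiplicity 1).

For λ = -5: algebraic multiplicity 1 gives one 1×1 block.

For λ = 2: rank(A - 2I) = 3, rank((A - 2I)^2) = 2. The eigenspace has dimension 4 - 3 = 1, so there is 1 Jordan block; the rank sequence gives block sizes [2].

For λ = 3: algebraic multiplicity 1 gives one 1×1 block.

Assembling the blocks gives the Jordan form J above.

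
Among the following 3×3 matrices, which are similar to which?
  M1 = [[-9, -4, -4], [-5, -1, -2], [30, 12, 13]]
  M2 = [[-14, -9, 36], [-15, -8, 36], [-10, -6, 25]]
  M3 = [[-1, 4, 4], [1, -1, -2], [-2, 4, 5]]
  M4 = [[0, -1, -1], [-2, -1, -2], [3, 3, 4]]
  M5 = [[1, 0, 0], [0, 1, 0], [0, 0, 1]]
2 classes: {M1, M2, M3, M4}, {M5}

Characteristic polynomials: χ_{M1} = (x - 1)^3, χ_{M2} = (x - 1)^3, χ_{M3} = (x - 1)^3, χ_{M4} = (x - 1)^3, χ_{M5} = (x - 1)^3.

{M1, M2, M3, M4}: invariant factors x - 1, (x - 1)^2.

{M5}: invariant factors x - 1, x - 1, x - 1.

Matrices are similar if and only if their invariant-factor lists agree; the partition into similarity classes is {M1, M2, M3, M4}, {M5}.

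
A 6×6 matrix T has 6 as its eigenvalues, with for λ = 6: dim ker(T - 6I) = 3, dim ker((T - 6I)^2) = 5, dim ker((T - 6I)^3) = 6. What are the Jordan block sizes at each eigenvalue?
Jordan blocks: (6, 3), (6, 2), (6, 1)

λ = 6: successive nullity increments [3, 2, 1] count blocks of size ≥ k; block sizes are [3, 2, 1].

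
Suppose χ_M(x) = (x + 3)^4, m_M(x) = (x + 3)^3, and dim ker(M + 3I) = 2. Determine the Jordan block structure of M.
Jordan blocks: (-3, 3), (-3, 1)

λ = -3: algebraic multiplicity 4 (exponent in χ_M), largest block size 3 (exponent in m_M), 2 blocks (geometric multiplicity). These force block sizes [3, 1].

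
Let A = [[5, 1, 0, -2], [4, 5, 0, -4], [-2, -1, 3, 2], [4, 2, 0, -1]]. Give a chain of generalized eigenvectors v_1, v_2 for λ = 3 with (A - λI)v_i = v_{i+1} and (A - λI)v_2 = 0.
v_1 = [[-1, -1, 0, -2]]^T, v_2 = [[1, 2, -1, 2]]^T

We seek v_1 ∈ ker((A - 3I)^2) \ ker(A - 3I), then set v_{i+1} = (A - 3I) v_i.

One such chain is v_1 = [[-1, -1, 0, -2]]^T, v_2 = [[1, 2, -1, 2]]^T. Check: (A - 3I) v_2 = [[0, 0, 0, 0]]^T = 0.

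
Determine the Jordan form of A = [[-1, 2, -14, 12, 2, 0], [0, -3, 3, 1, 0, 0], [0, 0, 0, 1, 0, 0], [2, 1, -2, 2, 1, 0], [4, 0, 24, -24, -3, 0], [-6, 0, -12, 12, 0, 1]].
J = [[-5, 0, 0, 0, 0, 0], [0, -3, 0, 0, 0, 0], [0, 0, 1, 1, 0, 0], [0, 0, 0, 1, 1, 0], [0, 0, 0, 0, 1, 0], [0, 0, 0, 0, 0, 1]]

The characteristic polynomial is det(xI - A) = (x - 1)^4(x + 3)(x + 5), so the eigenvalues are -5 (algebraic multiplicity 1), -3 (algebraic multiplicity 1), 1 (algebraic multiplicity 4).

For λ = -5: algebraic multiplicity 1 gives one 1×1 block.

For λ = -3: algebraic multiplicity 1 gives one 1×1 block.

For λ = 1: rank(A - I) = 4, rank((A - I)^2) = 3, rank((A - I)^3) = 2. The eigenspace has dimension 6 - 4 = 2, so there are 2 Jordan blocks; the rank sequence gives block sizes [3, 1].

Assembling the blocks gives the Jordan form J above.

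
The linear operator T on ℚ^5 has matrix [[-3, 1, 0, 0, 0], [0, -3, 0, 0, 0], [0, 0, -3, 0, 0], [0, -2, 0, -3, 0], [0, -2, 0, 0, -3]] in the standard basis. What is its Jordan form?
The characteristic polynomial is det(xI - A) = (x + 3)^5, so the eigenvalues are -3 (algebraic multiplicity 5).

For λ = -3: rank(A + 3I) = 1, rank((A + 3I)^2) = 0. The eigenspace has dimension 5 - 1 = 4, so there are 4 Jordan blocks; the rank sequence gives block sizes [2, 1, 1, 1].

Assembling the blocks gives the Jordan form J above.

J = [[-3, 1, 0, 0, 0], [0, -3, 0, 0, 0], [0, 0, -3, 0, 0], [0, 0, 0, -3, 0], [0, 0, 0, 0, -3]]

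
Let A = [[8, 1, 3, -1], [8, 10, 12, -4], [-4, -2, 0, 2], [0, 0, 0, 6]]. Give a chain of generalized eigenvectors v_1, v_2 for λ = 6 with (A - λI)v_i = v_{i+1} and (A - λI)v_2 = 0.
We seek v_1 ∈ ker((A - 6I)^2) \ ker(A - 6I), then set v_{i+1} = (A - 6I) v_i.

One such chain is v_1 = [[-2, -9, 5, 1]]^T, v_2 = [[1, 4, -2, 0]]^T. Check: (A - 6I) v_2 = [[0, 0, 0, 0]]^T = 0.

v_1 = [[-2, -9, 5, 1]]^T, v_2 = [[1, 4, -2, 0]]^T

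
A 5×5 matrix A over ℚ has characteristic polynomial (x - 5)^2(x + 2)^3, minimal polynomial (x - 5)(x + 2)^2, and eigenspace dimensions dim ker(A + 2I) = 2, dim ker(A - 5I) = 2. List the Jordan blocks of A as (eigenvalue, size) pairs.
Jordan blocks: (-2, 2), (-2, 1), (5, 1), (5, 1)

λ = -2: algebraic multiplicity 3 (exponent in χ_A), largest block size 2 (exponent in m_A), 2 blocks (geometric multiplicity). These force block sizes [2, 1].
λ = 5: algebraic multiplicity 2 (exponent in χ_A), largest block size 1 (exponent in m_A), 2 blocks (geometric multiplicity). These force block sizes [1, 1].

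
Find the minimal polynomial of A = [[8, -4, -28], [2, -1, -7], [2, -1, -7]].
m_A(x) = x^2

The characteristic polynomial factors as x^3. The minimal polynomial is ∏(x - λ)^{k_λ} where k_λ is the size of the largest Jordan block at λ.

For λ = 0: rank(A) = 1, and the largest Jordan block has size 2 (the smallest k with rank(A^k) = rank(A^(k+1))).

So m_A(x) = x^2.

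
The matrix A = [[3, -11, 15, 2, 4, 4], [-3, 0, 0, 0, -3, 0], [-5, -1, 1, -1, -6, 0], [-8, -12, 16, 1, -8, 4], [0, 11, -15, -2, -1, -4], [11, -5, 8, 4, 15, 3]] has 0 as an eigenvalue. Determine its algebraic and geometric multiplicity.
algebraic multiplicity 3, geometric multiplicity 2

The characteristic polynomial is x^3(x - 3)^2(x - 1), so the factor x appears with exponent 3: the algebraic multiplicity is 3.

rank(A) = 4, so the eigenspace has dimension 6 - 4 = 2: the geometric multiplicity is 2.

Since 2 < 3, A is not diagonalizable.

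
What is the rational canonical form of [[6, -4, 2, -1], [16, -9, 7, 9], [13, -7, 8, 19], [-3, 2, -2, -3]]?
R = [[0, -5, 0, 0], [1, 1, 0, 0], [0, 0, 0, -5], [0, 0, 1, 1]]

The invariant factors of A (the non-unit diagonal entries of the Smith normal form of xI - A over ℚ[x]) are x^2 - x + 5, x^2 - x + 5, each dividing the next. The characteristic polynomial is their product, (x^2 - x + 5)^2.

The rational canonical form is the block-diagonal matrix of companion matrices C(f_i):
R = [[0, -5, 0, 0], [1, 1, 0, 0], [0, 0, 0, -5], [0, 0, 1, 1]].

Note the characteristic polynomial does not split into linear factors over ℚ, so A has no Jordan form over ℚ; the rational canonical form exists over any field.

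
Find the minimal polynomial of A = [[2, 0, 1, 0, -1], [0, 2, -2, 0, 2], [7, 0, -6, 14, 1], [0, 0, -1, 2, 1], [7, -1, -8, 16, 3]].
m_A(x) = (x - 2)^3(x + 5)

The characteristic polynomial factors as (x - 2)^4(x + 5). The minimal polynomial is ∏(x - λ)^{k_λ} where k_λ is the size of the largest Jordan block at λ.

For λ = -5: rank(A + 5I) = 4, and the largest Jordan block has size 1 (the smallest k with rank((A + 5I)^k) = rank((A + 5I)^(k+1))).
For λ = 2: rank(A - 2I) = 3, and the largest Jordan block has size 3 (the smallest k with rank((A - 2I)^k) = rank((A - 2I)^(k+1))).

So m_A(x) = (x - 2)^3(x + 5).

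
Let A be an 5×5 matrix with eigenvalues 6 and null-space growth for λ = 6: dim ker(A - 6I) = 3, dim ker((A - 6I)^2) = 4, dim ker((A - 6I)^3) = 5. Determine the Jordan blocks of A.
Jordan blocks: (6, 3), (6, 1), (6, 1)

λ = 6: successive nullity increments [3, 1, 1] count blocks of size ≥ k; block sizes are [3, 1, 1].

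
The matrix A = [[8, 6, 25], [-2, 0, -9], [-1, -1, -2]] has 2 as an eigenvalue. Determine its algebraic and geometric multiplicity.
algebraic multiplicity 3, geometric multiplicity 1

The characteristic polynomial is (x - 2)^3, so the factor x - 2 appears with exponent 3: the algebraic multiplicity is 3.

rank(A - 2I) = 2, so the eigenspace has dimension 3 - 2 = 1: the geometric multiplicity is 1.

Since 1 < 3, A is not diagonalizable.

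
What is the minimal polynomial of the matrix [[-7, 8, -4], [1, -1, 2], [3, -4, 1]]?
The characteristic polynomial factors as (x + 1)^2(x + 5). The minimal polynomial is ∏(x - λ)^{k_λ} where k_λ is the size of the largest Jordan block at λ.

For λ = -5: rank(A + 5I) = 2, and the largest Jordan block has size 1 (the smallest k with rank((A + 5I)^k) = rank((A + 5I)^(k+1))).
For λ = -1: rank(A + I) = 2, and the largest Jordan block has size 2 (the smallest k with rank((A + I)^k) = rank((A + I)^(k+1))).

So m_A(x) = (x + 1)^2(x + 5).

m_A(x) = (x + 1)^2(x + 5)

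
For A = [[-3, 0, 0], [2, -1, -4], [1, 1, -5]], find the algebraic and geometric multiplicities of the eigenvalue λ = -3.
algebraic multiplicity 3, geometric multiplicity 2

The characteristic polynomial is (x + 3)^3, so the factor x + 3 appears with exponent 3: the algebraic multiplicity is 3.

rank(A + 3I) = 1, so the eigenspace has dimension 3 - 1 = 2: the geometric multiplicity is 2.

Since 2 < 3, A is not diagonalizable.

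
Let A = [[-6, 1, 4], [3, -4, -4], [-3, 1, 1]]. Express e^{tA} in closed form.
e^{tA} = [[(1 - 3*t)*e^{-3*t}, t*e^{-3*t}, 4*t*e^{-3*t}], [3*t*e^{-3*t}, (1 - t)*e^{-3*t}, -4*t*e^{-3*t}], [-3*t*e^{-3*t}, t*e^{-3*t}, (4*t + 1)*e^{-3*t}]]

A has Jordan form J = [[-3, 1, 0], [0, -3, 0], [0, 0, -3]] with A = PJP^{-1}, so e^{tA} = P e^{tJ} P^{-1}.

For a Jordan block J_k(λ), e^{tJ_k(λ)} = e^{λt} · (I + tN + t^2 N^2/2! + ... + t^{k-1} N^{k-1}/(k-1)!) where N is the nilpotent superdiagonal part.

Assembling the blocks and conjugating back gives the entries of e^{tA} as shown above.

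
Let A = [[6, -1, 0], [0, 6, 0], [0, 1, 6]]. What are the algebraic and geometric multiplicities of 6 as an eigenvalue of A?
The characteristic polynomial is (x - 6)^3, so the factor x - 6 appears with exponent 3: the algebraic multiplicity is 3.

rank(A - 6I) = 1, so the eigenspace has dimension 3 - 1 = 2: the geometric multiplicity is 2.

Since 2 < 3, A is not diagonalizable.

algebraic multiplicity 3, geometric multiplicity 2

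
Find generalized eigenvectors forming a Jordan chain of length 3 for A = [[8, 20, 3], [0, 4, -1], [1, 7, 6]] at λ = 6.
We seek v_1 ∈ ker((A - 6I)^3) \ ker((A - 6I)^2), then set v_{i+1} = (A - 6I) v_i.

One such chain is v_1 = [[-6, 1, -2]]^T, v_2 = [[2, 0, 1]]^T, v_3 = [[7, -1, 2]]^T. Check: (A - 6I) v_3 = [[0, 0, 0]]^T = 0.

v_1 = [[-6, 1, -2]]^T, v_2 = [[2, 0, 1]]^T, v_3 = [[7, -1, 2]]^T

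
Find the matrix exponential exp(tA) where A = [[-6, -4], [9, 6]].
A has Jordan form J = [[0, 1], [0, 0]] with A = PJP^{-1}, so e^{tA} = P e^{tJ} P^{-1}.

For a Jordan block J_k(λ), e^{tJ_k(λ)} = e^{λt} · (I + tN + t^2 N^2/2! + ... + t^{k-1} N^{k-1}/(k-1)!) where N is the nilpotent superdiagonal part.

Assembling the blocks and conjugating back gives the entries of e^{tA} as shown above.

e^{tA} = [[1 - 6*t, -4*t], [9*t, 6*t + 1]]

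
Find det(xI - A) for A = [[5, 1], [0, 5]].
xI - A = [[x - 5, -1], [0, x - 5]].

Expanding det(xI - A) along the first row:
det(xI - A) = + (x - 5)·det([[x - 5]]) - (-1)·det([[0]]).

Evaluating gives χ_A(x) = x^2 - 10x + 25 = (x - 5)^2.

χ_A(x) = (x - 5)^2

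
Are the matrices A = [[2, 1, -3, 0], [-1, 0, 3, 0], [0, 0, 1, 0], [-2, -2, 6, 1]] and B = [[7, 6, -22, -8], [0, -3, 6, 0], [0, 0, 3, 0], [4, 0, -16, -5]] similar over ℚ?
trace(A) = 4 but trace(B) = 2. The trace is a similarity invariant, so A and B are not similar.

No.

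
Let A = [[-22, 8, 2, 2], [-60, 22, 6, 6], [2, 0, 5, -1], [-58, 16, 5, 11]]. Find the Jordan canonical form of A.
The characteristic polynomial is det(xI - A) = (x - 6)^3(x + 2), so the eigenvalues are -2 (algebraic multiplicity 1), 6 (algebraic multiplicity 3).

For λ = -2: algebraic multiplicity 1 gives one 1×1 block.

For λ = 6: rank(A - 6I) = 2, rank((A - 6I)^2) = 1. The eigenspace has dimension 4 - 2 = 2, so there are 2 Jordan blocks; the rank sequence gives block sizes [2, 1].

Assembling the blocks gives the Jordan form J above.

J = [[-2, 0, 0, 0], [0, 6, 1, 0], [0, 0, 6, 0], [0, 0, 0, 6]]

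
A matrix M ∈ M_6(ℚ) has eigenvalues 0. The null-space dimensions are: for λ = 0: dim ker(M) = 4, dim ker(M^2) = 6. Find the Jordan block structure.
Jordan blocks: (0, 2), (0, 2), (0, 1), (0, 1)

λ = 0: successive nullity increments [4, 2] count blocks of size ≥ k; block sizes are [2, 2, 1, 1].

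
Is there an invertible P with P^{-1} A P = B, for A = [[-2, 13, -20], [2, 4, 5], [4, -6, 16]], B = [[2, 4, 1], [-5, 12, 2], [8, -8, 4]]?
Two matrices over a field are similar if and only if they have the same invariant factors.

Both A and B have characteristic polynomial (x - 6)^3 and minimal polynomial (x - 6)^3. Computing further, both have invariant factors (x - 6)^3. Hence A and B are similar.

Yes.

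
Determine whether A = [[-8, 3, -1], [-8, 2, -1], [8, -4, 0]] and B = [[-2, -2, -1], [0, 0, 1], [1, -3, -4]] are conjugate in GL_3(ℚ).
Two matrices over a field are similar if and only if they have the same invariant factors.

Both A and B have characteristic polynomial (x + 2)^3 and minimal polynomial (x + 2)^3. Computing further, both have invariant factors (x + 2)^3. Hence A and B are similar.

Yes.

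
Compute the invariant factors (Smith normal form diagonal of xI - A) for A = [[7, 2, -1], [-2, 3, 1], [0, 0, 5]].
The Jordan structure of A has elementary divisors (x - 5)^2, (x - 5). Arranging the block sizes at each eigenvalue in decreasing order and taking row products gives the invariant factors.

Invariant factors (smallest first, each dividing the next): x - 5, (x - 5)^2.

Check: the last factor (x - 5)^2 is the minimal polynomial, and the product (x - 5)^3 is the characteristic polynomial.

x - 5, (x - 5)^2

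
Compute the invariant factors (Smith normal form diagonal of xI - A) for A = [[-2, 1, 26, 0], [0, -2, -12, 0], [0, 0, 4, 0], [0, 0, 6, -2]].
x + 2, (x - 4)(x + 2)^2

The Jordan structure of A has elementary divisors (x + 2)^2, (x + 2), (x - 4). Arranging the block sizes at each eigenvalue in decreasing order and taking row products gives the invariant factors.

Invariant factors (smallest first, each dividing the next): x + 2, (x - 4)(x + 2)^2.

Check: the last factor (x - 4)(x + 2)^2 is the minimal polynomial, and the product (x - 4)(x + 2)^3 is the characteristic polynomial.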